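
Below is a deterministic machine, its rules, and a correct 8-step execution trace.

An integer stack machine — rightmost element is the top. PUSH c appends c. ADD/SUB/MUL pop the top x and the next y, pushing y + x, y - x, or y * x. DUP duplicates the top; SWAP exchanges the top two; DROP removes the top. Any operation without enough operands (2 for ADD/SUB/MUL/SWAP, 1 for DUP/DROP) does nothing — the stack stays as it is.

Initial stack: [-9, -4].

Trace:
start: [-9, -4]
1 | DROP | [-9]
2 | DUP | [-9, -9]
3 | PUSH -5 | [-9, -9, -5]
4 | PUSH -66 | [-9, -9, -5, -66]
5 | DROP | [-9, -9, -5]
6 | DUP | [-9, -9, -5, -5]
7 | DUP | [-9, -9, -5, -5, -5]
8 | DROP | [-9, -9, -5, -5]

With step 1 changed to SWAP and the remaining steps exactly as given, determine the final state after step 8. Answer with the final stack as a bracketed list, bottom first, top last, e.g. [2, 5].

[-4, -9, -9, -5, -5]

(re-executing from step 1 with the substitution; state before step 1: [-9, -4])
1 | SWAP | [-4, -9]
2 | DUP | [-4, -9, -9]
3 | PUSH -5 | [-4, -9, -9, -5]
4 | PUSH -66 | [-4, -9, -9, -5, -66]
5 | DROP | [-4, -9, -9, -5]
6 | DUP | [-4, -9, -9, -5, -5]
7 | DUP | [-4, -9, -9, -5, -5, -5]
8 | DROP | [-4, -9, -9, -5, -5]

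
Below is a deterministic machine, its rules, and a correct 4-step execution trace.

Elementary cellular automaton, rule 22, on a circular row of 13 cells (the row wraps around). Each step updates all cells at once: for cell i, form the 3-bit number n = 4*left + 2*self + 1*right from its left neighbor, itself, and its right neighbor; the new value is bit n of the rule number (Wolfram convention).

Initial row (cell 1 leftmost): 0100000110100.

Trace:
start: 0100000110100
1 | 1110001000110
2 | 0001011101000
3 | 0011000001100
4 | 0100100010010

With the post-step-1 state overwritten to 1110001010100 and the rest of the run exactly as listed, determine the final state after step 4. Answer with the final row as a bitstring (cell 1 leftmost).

state after step 1 := 1110001010100
2 | 0001011010111
3 | 1011000010000
4 | 1000100111001

1000100111001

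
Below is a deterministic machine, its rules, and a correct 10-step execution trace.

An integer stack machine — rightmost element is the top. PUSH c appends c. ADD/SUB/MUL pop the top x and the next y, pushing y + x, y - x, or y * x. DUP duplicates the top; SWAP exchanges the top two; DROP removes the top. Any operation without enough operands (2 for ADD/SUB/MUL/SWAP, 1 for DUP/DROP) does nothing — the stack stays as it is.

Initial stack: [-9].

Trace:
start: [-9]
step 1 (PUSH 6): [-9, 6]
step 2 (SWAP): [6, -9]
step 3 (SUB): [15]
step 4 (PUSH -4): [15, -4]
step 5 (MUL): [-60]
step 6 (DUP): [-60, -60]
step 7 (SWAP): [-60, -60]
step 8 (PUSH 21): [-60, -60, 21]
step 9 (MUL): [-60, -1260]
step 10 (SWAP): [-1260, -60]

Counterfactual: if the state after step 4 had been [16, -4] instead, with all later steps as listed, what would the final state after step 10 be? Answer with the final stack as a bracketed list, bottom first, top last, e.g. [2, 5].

[-1344, -64]

state after step 4 := [16, -4]
step 5 (MUL): [-64]
step 6 (DUP): [-64, -64]
step 7 (SWAP): [-64, -64]
step 8 (PUSH 21): [-64, -64, 21]
step 9 (MUL): [-64, -1344]
step 10 (SWAP): [-1344, -64]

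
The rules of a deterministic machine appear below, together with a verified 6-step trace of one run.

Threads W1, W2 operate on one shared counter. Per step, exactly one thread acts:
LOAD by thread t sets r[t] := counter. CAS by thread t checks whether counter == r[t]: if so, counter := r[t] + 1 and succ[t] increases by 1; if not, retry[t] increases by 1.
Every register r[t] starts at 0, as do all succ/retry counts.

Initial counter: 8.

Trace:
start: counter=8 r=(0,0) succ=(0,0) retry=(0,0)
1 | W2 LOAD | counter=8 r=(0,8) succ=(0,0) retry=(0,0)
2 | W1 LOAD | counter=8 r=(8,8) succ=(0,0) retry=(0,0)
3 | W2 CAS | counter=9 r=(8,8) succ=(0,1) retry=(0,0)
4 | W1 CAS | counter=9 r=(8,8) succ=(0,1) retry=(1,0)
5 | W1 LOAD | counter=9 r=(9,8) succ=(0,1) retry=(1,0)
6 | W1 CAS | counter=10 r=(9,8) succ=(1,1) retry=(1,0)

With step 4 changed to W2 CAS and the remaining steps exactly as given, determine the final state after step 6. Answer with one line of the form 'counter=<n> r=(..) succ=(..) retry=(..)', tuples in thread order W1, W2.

counter=10 r=(9,8) succ=(1,1) retry=(0,1)

(re-executing from step 4 with the substitution; state before step 4: counter=9 r=(8,8) succ=(0,1) retry=(0,0))
4 | W2 CAS | counter=9 r=(8,8) succ=(0,1) retry=(0,1)
5 | W1 LOAD | counter=9 r=(9,8) succ=(0,1) retry=(0,1)
6 | W1 CAS | counter=10 r=(9,8) succ=(1,1) retry=(0,1)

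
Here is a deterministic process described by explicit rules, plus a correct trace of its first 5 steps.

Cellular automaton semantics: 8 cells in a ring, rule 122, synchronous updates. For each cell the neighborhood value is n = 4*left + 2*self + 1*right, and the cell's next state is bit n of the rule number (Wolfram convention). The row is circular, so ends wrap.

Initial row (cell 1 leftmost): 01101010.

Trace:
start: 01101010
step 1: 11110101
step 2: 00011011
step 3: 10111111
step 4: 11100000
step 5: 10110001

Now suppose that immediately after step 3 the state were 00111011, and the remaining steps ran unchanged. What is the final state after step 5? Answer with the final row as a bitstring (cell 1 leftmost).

state after step 3 := 00111011
step 4: 11101111
step 5: 00111000

00111000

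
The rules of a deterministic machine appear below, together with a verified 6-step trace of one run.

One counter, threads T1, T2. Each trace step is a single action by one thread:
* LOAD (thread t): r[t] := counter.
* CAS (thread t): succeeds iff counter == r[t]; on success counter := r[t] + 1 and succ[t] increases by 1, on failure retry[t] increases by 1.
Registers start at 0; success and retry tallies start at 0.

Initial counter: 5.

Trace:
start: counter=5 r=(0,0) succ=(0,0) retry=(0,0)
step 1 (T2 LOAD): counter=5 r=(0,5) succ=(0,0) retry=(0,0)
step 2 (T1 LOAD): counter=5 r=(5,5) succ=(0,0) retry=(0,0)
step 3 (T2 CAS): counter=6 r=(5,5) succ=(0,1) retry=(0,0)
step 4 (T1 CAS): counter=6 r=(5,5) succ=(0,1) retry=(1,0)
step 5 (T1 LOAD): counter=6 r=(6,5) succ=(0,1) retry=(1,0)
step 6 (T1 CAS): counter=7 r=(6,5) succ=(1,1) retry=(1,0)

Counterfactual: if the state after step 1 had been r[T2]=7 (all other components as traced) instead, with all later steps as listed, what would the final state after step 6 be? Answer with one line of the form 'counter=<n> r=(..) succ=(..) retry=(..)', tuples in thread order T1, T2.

state after step 1 := counter=5 r=(0,7) succ=(0,0) retry=(0,0)
step 2 (T1 LOAD): counter=5 r=(5,7) succ=(0,0) retry=(0,0)
step 3 (T2 CAS): counter=5 r=(5,7) succ=(0,0) retry=(0,1)
step 4 (T1 CAS): counter=6 r=(5,7) succ=(1,0) retry=(0,1)
step 5 (T1 LOAD): counter=6 r=(6,7) succ=(1,0) retry=(0,1)
step 6 (T1 CAS): counter=7 r=(6,7) succ=(2,0) retry=(0,1)

counter=7 r=(6,7) succ=(2,0) retry=(0,1)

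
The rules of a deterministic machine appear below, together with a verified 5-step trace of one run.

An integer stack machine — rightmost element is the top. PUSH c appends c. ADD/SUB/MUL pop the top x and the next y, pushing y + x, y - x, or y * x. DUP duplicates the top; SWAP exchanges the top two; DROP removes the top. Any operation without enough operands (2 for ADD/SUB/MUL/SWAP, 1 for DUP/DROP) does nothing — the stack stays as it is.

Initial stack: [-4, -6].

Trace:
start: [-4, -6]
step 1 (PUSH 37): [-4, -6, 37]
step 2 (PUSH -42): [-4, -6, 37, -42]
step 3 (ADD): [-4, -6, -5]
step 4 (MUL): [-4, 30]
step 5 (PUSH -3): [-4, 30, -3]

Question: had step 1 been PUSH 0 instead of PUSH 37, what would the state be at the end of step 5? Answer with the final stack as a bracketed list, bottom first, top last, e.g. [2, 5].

(re-executing from step 1 with the substitution; state before step 1: [-4, -6])
step 1 (PUSH 0): [-4, -6, 0]
step 2 (PUSH -42): [-4, -6, 0, -42]
step 3 (ADD): [-4, -6, -42]
step 4 (MUL): [-4, 252]
step 5 (PUSH -3): [-4, 252, -3]

[-4, 252, -3]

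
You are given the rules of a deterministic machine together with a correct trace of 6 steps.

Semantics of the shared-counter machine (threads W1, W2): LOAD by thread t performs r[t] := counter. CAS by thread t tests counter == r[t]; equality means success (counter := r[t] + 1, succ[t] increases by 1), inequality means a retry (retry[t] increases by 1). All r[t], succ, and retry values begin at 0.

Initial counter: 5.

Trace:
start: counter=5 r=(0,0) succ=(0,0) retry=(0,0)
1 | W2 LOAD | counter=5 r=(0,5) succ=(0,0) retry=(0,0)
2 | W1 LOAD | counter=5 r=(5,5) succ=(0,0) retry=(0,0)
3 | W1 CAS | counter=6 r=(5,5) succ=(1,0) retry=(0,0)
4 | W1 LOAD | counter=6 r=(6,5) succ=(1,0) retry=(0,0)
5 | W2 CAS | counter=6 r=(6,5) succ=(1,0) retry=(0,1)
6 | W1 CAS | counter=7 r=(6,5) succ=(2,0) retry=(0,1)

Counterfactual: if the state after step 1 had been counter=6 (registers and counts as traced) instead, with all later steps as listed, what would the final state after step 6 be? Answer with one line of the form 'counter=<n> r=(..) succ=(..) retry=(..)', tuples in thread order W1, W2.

state after step 1 := counter=6 r=(0,5) succ=(0,0) retry=(0,0)
2 | W1 LOAD | counter=6 r=(6,5) succ=(0,0) retry=(0,0)
3 | W1 CAS | counter=7 r=(6,5) succ=(1,0) retry=(0,0)
4 | W1 LOAD | counter=7 r=(7,5) succ=(1,0) retry=(0,0)
5 | W2 CAS | counter=7 r=(7,5) succ=(1,0) retry=(0,1)
6 | W1 CAS | counter=8 r=(7,5) succ=(2,0) retry=(0,1)

counter=8 r=(7,5) succ=(2,0) retry=(0,1)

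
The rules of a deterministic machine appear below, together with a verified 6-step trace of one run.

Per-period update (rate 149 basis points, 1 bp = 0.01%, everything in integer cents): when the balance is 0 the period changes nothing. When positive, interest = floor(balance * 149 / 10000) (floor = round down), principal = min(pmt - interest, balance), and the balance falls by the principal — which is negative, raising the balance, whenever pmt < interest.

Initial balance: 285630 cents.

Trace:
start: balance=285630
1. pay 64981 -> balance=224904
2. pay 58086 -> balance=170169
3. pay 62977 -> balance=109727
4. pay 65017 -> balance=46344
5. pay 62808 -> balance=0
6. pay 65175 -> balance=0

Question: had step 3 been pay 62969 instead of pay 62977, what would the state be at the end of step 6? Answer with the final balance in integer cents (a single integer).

0

(re-executing from step 3 with the substitution; state before step 3: balance=170169)
3. pay 62969 -> balance=109735
4. pay 65017 -> balance=46353
5. pay 62808 -> balance=0
6. pay 65175 -> balance=0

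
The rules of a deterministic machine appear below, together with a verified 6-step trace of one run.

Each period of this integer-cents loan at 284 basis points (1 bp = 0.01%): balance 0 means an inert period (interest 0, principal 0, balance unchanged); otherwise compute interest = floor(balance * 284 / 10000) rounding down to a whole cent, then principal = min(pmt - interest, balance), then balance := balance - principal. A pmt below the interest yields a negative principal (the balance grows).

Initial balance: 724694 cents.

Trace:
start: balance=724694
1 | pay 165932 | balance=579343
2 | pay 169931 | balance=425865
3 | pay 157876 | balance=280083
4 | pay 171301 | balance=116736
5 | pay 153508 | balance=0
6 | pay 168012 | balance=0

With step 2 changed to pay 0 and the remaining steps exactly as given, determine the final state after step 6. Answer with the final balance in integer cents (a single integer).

(re-executing from step 2 with the substitution; state before step 2: balance=579343)
2 | pay 0 | balance=595796
3 | pay 157876 | balance=454840
4 | pay 171301 | balance=296456
5 | pay 153508 | balance=151367
6 | pay 168012 | balance=0

0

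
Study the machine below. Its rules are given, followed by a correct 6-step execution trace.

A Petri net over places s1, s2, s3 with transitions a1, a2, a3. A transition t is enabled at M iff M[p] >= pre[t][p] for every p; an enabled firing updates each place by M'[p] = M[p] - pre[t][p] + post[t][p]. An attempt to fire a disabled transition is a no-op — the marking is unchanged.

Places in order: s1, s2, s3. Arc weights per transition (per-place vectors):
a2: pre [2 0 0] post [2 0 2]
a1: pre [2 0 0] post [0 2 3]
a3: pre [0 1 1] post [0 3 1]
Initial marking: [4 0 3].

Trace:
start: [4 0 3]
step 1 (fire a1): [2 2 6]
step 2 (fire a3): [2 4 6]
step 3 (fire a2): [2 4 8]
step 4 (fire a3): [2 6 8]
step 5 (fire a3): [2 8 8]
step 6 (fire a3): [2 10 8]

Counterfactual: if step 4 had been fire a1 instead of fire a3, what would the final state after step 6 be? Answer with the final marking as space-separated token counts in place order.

(re-executing from step 4 with the substitution; state before step 4: [2 4 8])
step 4 (fire a1): [0 6 11]
step 5 (fire a3): [0 8 11]
step 6 (fire a3): [0 10 11]

0 10 11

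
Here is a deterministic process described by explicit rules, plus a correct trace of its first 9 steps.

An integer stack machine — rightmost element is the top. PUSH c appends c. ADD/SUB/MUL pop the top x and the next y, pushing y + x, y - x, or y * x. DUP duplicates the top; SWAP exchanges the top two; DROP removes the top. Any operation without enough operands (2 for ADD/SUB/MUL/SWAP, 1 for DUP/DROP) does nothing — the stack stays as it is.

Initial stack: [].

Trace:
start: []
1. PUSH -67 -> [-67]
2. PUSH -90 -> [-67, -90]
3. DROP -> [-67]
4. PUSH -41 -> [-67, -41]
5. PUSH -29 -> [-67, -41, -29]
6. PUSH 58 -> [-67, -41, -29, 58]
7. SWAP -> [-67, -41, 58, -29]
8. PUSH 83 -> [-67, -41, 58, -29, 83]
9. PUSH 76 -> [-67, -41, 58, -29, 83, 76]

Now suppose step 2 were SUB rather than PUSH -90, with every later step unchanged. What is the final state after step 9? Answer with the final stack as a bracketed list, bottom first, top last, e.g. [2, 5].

(re-executing from step 2 with the substitution; state before step 2: [-67])
2. SUB -> [-67]
3. DROP -> []
4. PUSH -41 -> [-41]
5. PUSH -29 -> [-41, -29]
6. PUSH 58 -> [-41, -29, 58]
7. SWAP -> [-41, 58, -29]
8. PUSH 83 -> [-41, 58, -29, 83]
9. PUSH 76 -> [-41, 58, -29, 83, 76]

[-41, 58, -29, 83, 76]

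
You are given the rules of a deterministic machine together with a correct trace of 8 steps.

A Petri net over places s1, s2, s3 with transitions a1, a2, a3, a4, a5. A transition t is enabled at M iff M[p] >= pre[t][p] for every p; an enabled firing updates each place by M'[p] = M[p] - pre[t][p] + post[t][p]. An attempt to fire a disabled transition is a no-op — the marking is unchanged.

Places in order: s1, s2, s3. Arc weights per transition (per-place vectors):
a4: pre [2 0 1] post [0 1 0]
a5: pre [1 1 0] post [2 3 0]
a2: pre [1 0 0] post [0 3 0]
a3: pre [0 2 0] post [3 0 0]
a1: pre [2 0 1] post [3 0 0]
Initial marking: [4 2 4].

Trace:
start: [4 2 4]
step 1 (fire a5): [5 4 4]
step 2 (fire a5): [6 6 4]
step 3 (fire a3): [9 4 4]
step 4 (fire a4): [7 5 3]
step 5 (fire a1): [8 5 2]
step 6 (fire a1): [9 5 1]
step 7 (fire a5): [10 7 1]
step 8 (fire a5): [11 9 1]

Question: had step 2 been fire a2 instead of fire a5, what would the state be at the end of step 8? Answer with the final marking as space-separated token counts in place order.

9 10 1

(re-executing from step 2 with the substitution; state before step 2: [5 4 4])
step 2 (fire a2): [4 7 4]
step 3 (fire a3): [7 5 4]
step 4 (fire a4): [5 6 3]
step 5 (fire a1): [6 6 2]
step 6 (fire a1): [7 6 1]
step 7 (fire a5): [8 8 1]
step 8 (fire a5): [9 10 1]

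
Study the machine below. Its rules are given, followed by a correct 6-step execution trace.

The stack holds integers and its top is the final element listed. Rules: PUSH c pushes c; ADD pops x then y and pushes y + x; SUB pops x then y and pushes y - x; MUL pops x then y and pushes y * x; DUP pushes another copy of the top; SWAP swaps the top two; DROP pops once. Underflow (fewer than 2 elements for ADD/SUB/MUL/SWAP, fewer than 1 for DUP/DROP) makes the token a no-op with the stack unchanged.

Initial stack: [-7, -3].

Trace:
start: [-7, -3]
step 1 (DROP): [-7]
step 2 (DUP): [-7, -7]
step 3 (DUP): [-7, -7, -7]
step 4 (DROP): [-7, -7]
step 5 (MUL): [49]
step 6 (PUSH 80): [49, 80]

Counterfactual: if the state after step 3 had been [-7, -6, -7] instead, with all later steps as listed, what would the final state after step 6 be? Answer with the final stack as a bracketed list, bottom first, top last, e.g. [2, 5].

state after step 3 := [-7, -6, -7]
step 4 (DROP): [-7, -6]
step 5 (MUL): [42]
step 6 (PUSH 80): [42, 80]

[42, 80]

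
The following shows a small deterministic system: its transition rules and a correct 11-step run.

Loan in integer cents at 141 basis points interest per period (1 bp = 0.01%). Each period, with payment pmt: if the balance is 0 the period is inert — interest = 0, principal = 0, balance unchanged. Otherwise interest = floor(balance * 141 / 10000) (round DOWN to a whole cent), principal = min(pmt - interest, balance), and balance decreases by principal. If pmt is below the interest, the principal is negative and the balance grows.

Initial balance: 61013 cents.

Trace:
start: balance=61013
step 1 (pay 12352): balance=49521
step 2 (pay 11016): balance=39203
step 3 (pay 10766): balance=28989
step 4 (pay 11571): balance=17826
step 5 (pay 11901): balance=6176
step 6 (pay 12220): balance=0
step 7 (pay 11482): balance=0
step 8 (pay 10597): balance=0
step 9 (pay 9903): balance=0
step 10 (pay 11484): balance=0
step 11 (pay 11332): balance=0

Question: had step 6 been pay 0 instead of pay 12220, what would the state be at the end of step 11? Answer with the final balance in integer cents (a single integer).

(re-executing from step 6 with the substitution; state before step 6: balance=6176)
step 6 (pay 0): balance=6263
step 7 (pay 11482): balance=0
step 8 (pay 10597): balance=0
step 9 (pay 9903): balance=0
step 10 (pay 11484): balance=0
step 11 (pay 11332): balance=0

0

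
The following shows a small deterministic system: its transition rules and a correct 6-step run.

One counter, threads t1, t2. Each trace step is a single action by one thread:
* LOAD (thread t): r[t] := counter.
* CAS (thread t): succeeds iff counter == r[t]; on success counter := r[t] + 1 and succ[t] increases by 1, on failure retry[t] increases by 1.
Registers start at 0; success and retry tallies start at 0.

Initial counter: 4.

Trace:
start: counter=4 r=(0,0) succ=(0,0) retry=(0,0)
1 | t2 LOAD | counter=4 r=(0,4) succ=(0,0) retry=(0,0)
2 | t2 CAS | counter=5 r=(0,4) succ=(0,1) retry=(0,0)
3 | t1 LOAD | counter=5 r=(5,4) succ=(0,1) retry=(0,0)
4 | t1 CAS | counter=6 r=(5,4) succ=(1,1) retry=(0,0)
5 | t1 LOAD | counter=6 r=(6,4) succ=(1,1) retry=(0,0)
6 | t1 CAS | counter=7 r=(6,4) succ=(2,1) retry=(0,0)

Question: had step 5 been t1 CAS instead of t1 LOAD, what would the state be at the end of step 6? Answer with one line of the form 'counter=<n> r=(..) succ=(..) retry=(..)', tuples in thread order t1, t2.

(re-executing from step 5 with the substitution; state before step 5: counter=6 r=(5,4) succ=(1,1) retry=(0,0))
5 | t1 CAS | counter=6 r=(5,4) succ=(1,1) retry=(1,0)
6 | t1 CAS | counter=6 r=(5,4) succ=(1,1) retry=(2,0)

counter=6 r=(5,4) succ=(1,1) retry=(2,0)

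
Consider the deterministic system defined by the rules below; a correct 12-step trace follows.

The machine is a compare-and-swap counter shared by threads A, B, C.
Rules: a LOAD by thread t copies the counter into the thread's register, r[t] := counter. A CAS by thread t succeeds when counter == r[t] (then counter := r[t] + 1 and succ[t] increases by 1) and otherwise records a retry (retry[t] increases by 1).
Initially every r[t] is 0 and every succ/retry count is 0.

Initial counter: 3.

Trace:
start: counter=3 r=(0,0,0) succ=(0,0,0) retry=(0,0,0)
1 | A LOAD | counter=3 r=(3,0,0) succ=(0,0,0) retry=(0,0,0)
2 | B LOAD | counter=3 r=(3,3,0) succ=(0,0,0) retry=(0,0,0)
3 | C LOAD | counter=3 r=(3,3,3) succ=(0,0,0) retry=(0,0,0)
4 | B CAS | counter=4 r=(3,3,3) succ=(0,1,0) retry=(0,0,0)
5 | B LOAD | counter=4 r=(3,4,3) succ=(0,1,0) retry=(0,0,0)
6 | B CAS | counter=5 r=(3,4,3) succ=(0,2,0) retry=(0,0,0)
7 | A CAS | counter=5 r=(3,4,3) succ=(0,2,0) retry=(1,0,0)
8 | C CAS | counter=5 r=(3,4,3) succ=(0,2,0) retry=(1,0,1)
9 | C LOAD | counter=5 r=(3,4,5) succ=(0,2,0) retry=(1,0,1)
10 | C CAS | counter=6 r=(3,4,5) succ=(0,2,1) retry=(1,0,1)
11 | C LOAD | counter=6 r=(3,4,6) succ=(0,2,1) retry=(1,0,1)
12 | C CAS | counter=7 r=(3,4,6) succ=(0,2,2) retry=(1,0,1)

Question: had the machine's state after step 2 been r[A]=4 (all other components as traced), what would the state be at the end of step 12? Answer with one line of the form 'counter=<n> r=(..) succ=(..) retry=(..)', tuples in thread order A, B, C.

counter=7 r=(4,4,6) succ=(0,2,2) retry=(1,0,1)

state after step 2 := counter=3 r=(4,3,0) succ=(0,0,0) retry=(0,0,0)
3 | C LOAD | counter=3 r=(4,3,3) succ=(0,0,0) retry=(0,0,0)
4 | B CAS | counter=4 r=(4,3,3) succ=(0,1,0) retry=(0,0,0)
5 | B LOAD | counter=4 r=(4,4,3) succ=(0,1,0) retry=(0,0,0)
6 | B CAS | counter=5 r=(4,4,3) succ=(0,2,0) retry=(0,0,0)
7 | A CAS | counter=5 r=(4,4,3) succ=(0,2,0) retry=(1,0,0)
8 | C CAS | counter=5 r=(4,4,3) succ=(0,2,0) retry=(1,0,1)
9 | C LOAD | counter=5 r=(4,4,5) succ=(0,2,0) retry=(1,0,1)
10 | C CAS | counter=6 r=(4,4,5) succ=(0,2,1) retry=(1,0,1)
11 | C LOAD | counter=6 r=(4,4,6) succ=(0,2,1) retry=(1,0,1)
12 | C CAS | counter=7 r=(4,4,6) succ=(0,2,2) retry=(1,0,1)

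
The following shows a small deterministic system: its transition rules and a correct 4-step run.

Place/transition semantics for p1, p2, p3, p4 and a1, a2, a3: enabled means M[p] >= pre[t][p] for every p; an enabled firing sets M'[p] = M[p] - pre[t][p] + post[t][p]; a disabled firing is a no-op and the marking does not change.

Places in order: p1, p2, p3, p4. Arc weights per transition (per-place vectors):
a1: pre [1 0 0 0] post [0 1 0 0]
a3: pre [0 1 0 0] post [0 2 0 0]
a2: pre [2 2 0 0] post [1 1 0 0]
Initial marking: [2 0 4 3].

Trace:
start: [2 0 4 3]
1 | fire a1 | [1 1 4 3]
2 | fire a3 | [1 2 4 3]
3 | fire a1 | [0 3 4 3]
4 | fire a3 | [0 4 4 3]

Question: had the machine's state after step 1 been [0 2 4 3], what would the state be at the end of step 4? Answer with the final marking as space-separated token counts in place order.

state after step 1 := [0 2 4 3]
2 | fire a3 | [0 3 4 3]
3 | fire a1 | [0 3 4 3]
4 | fire a3 | [0 4 4 3]

0 4 4 3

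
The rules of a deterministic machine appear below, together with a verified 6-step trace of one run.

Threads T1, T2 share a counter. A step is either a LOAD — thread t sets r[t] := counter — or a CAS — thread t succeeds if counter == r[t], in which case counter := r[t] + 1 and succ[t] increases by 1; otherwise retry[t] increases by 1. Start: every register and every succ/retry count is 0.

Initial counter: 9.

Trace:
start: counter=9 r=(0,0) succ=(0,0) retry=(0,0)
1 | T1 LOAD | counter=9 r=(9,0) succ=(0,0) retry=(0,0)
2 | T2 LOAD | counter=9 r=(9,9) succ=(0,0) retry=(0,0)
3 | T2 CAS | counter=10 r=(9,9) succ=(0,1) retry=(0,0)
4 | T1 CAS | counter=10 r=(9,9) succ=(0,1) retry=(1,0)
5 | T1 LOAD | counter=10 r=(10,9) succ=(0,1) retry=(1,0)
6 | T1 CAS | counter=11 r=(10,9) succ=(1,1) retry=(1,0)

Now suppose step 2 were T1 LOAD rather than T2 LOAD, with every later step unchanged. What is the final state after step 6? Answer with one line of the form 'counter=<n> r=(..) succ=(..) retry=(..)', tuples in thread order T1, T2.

(re-executing from step 2 with the substitution; state before step 2: counter=9 r=(9,0) succ=(0,0) retry=(0,0))
2 | T1 LOAD | counter=9 r=(9,0) succ=(0,0) retry=(0,0)
3 | T2 CAS | counter=9 r=(9,0) succ=(0,0) retry=(0,1)
4 | T1 CAS | counter=10 r=(9,0) succ=(1,0) retry=(0,1)
5 | T1 LOAD | counter=10 r=(10,0) succ=(1,0) retry=(0,1)
6 | T1 CAS | counter=11 r=(10,0) succ=(2,0) retry=(0,1)

counter=11 r=(10,0) succ=(2,0) retry=(0,1)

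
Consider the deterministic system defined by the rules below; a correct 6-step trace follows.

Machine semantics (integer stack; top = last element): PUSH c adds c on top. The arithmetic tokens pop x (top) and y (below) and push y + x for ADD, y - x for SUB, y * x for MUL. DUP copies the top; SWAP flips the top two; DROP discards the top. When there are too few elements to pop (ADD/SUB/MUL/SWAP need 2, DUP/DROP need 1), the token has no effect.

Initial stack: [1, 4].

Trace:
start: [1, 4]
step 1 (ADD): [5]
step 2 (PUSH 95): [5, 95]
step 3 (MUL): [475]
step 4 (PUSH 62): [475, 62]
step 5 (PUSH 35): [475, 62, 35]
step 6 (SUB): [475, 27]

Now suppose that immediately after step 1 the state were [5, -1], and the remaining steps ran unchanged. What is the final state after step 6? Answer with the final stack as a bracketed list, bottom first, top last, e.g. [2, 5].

state after step 1 := [5, -1]
step 2 (PUSH 95): [5, -1, 95]
step 3 (MUL): [5, -95]
step 4 (PUSH 62): [5, -95, 62]
step 5 (PUSH 35): [5, -95, 62, 35]
step 6 (SUB): [5, -95, 27]

[5, -95, 27]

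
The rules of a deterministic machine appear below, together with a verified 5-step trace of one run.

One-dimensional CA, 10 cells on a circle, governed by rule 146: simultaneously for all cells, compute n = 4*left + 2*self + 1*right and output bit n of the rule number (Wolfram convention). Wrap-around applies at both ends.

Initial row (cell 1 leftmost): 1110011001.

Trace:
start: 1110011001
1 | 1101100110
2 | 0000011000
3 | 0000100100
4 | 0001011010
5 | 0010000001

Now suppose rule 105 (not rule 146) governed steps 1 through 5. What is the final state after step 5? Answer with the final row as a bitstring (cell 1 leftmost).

1101000010

(re-executing steps 1..5 under rule 105; state before step 1: 1110011001)
1 | 0010011001
2 | 0000011000
3 | 1111011011
4 | 0001111110
5 | 1101000010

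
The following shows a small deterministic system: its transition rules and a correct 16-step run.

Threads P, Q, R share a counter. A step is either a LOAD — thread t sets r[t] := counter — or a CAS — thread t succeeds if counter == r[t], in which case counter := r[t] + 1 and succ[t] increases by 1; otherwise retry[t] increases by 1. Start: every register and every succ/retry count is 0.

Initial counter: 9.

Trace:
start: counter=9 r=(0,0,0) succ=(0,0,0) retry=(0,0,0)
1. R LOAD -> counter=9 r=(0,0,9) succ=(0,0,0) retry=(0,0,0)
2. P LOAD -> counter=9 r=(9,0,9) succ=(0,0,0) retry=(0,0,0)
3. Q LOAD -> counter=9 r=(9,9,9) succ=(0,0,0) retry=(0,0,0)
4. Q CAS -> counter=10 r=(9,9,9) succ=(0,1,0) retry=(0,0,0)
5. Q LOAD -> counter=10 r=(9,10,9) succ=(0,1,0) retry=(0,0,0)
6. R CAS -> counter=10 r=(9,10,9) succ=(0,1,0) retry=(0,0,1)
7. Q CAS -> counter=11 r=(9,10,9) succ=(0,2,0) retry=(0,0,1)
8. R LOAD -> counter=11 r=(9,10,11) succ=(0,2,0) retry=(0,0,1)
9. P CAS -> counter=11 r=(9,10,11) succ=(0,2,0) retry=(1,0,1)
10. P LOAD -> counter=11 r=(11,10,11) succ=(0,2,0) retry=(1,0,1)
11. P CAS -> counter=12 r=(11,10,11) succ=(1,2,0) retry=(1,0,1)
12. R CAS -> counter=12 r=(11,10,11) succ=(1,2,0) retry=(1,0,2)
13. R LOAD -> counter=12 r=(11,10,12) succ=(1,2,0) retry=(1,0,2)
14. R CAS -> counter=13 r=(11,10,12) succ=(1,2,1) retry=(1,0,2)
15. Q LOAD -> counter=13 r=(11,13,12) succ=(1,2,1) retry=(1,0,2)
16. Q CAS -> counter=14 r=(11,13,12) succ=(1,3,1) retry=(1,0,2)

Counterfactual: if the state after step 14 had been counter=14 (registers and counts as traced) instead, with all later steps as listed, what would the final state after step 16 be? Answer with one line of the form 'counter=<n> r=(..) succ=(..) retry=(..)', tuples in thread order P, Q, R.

state after step 14 := counter=14 r=(11,10,12) succ=(1,2,1) retry=(1,0,2)
15. Q LOAD -> counter=14 r=(11,14,12) succ=(1,2,1) retry=(1,0,2)
16. Q CAS -> counter=15 r=(11,14,12) succ=(1,3,1) retry=(1,0,2)

counter=15 r=(11,14,12) succ=(1,3,1) retry=(1,0,2)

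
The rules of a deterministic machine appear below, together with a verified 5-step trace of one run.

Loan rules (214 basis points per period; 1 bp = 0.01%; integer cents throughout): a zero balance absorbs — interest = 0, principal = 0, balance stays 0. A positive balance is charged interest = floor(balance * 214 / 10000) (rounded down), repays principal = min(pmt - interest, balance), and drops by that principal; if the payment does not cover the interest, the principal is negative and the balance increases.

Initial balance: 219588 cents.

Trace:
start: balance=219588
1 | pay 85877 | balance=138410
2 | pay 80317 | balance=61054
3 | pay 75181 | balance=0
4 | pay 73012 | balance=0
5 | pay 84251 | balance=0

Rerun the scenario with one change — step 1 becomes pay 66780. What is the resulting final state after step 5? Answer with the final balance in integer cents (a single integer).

0

(re-executing from step 1 with the substitution; state before step 1: balance=219588)
1 | pay 66780 | balance=157507
2 | pay 80317 | balance=80560
3 | pay 75181 | balance=7102
4 | pay 73012 | balance=0
5 | pay 84251 | balance=0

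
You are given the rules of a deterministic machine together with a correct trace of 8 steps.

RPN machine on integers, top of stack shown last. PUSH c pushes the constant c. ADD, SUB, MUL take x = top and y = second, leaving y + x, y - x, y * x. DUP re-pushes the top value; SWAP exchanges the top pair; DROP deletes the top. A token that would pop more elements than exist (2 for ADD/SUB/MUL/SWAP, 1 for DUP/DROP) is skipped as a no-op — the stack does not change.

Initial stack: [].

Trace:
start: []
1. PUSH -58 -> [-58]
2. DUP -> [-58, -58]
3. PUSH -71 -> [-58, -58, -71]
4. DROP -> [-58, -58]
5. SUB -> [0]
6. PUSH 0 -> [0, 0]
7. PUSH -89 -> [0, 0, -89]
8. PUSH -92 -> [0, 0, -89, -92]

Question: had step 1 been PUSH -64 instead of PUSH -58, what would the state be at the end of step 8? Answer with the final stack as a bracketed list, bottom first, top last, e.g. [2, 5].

(re-executing from step 1 with the substitution; state before step 1: [])
1. PUSH -64 -> [-64]
2. DUP -> [-64, -64]
3. PUSH -71 -> [-64, -64, -71]
4. DROP -> [-64, -64]
5. SUB -> [0]
6. PUSH 0 -> [0, 0]
7. PUSH -89 -> [0, 0, -89]
8. PUSH -92 -> [0, 0, -89, -92]

[0, 0, -89, -92]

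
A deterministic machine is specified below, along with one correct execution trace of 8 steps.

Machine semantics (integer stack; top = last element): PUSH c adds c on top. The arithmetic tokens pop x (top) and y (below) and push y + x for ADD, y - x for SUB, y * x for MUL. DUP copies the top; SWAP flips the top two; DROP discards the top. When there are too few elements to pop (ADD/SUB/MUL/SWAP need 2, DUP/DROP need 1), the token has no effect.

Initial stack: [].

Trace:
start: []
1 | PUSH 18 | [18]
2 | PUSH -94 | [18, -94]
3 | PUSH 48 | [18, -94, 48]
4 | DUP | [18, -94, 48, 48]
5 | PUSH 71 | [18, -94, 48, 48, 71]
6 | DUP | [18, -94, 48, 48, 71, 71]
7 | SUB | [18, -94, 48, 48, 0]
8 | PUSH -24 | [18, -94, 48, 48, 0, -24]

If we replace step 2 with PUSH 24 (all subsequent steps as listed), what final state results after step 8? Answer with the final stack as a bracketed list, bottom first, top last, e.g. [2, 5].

[18, 24, 48, 48, 0, -24]

(re-executing from step 2 with the substitution; state before step 2: [18])
2 | PUSH 24 | [18, 24]
3 | PUSH 48 | [18, 24, 48]
4 | DUP | [18, 24, 48, 48]
5 | PUSH 71 | [18, 24, 48, 48, 71]
6 | DUP | [18, 24, 48, 48, 71, 71]
7 | SUB | [18, 24, 48, 48, 0]
8 | PUSH -24 | [18, 24, 48, 48, 0, -24]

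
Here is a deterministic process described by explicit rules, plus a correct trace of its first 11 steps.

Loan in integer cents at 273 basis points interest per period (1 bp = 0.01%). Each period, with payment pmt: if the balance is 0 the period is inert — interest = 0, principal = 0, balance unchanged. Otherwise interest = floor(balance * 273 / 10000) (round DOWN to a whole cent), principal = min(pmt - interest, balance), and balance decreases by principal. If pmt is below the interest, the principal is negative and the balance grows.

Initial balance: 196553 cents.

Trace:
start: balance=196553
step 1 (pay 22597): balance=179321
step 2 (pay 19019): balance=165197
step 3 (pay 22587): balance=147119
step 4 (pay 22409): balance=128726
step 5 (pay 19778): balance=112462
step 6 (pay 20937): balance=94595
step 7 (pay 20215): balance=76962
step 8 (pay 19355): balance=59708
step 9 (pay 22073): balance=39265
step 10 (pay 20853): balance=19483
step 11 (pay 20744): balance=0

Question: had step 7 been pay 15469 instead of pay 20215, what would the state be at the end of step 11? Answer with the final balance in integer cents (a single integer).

4556

(re-executing from step 7 with the substitution; state before step 7: balance=94595)
step 7 (pay 15469): balance=81708
step 8 (pay 19355): balance=64583
step 9 (pay 22073): balance=44273
step 10 (pay 20853): balance=24628
step 11 (pay 20744): balance=4556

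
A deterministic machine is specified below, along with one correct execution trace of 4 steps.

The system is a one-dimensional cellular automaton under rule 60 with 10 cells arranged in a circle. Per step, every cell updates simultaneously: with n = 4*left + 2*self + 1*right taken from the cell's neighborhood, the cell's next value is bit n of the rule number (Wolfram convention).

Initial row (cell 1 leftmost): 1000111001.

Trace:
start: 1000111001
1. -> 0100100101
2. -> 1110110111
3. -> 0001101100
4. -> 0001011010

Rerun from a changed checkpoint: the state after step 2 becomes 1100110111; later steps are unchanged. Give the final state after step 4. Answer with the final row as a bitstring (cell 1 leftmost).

state after step 2 := 1100110111
3. -> 0010101100
4. -> 0011111010

0011111010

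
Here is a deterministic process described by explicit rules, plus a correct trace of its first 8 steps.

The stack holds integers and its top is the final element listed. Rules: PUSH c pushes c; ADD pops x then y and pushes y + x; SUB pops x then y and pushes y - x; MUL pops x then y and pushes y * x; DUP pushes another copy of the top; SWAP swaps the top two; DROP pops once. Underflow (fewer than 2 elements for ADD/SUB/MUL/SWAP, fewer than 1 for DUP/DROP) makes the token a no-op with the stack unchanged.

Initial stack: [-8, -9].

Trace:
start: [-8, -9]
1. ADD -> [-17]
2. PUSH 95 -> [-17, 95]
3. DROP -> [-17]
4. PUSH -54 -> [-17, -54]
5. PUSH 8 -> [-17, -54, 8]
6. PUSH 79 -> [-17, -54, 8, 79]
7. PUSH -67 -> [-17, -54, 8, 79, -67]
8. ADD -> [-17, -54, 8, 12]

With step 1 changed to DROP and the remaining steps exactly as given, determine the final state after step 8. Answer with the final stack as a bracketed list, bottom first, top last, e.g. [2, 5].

(re-executing from step 1 with the substitution; state before step 1: [-8, -9])
1. DROP -> [-8]
2. PUSH 95 -> [-8, 95]
3. DROP -> [-8]
4. PUSH -54 -> [-8, -54]
5. PUSH 8 -> [-8, -54, 8]
6. PUSH 79 -> [-8, -54, 8, 79]
7. PUSH -67 -> [-8, -54, 8, 79, -67]
8. ADD -> [-8, -54, 8, 12]

[-8, -54, 8, 12]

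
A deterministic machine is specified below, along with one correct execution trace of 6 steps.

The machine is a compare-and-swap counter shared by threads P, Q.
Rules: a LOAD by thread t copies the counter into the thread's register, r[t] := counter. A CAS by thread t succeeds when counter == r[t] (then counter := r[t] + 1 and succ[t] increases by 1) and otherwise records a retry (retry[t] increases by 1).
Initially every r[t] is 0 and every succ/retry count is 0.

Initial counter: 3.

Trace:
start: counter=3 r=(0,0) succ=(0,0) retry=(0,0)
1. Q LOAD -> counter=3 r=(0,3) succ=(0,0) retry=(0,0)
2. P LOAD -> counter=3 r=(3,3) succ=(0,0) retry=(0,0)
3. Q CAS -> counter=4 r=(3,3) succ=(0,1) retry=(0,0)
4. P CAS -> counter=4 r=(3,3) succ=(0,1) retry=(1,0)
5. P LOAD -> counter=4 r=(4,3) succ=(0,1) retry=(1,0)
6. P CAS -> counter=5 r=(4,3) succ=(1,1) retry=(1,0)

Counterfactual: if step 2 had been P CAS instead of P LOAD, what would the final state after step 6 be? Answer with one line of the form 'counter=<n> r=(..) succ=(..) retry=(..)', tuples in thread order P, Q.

counter=5 r=(4,3) succ=(1,1) retry=(2,0)

(re-executing from step 2 with the substitution; state before step 2: counter=3 r=(0,3) succ=(0,0) retry=(0,0))
2. P CAS -> counter=3 r=(0,3) succ=(0,0) retry=(1,0)
3. Q CAS -> counter=4 r=(0,3) succ=(0,1) retry=(1,0)
4. P CAS -> counter=4 r=(0,3) succ=(0,1) retry=(2,0)
5. P LOAD -> counter=4 r=(4,3) succ=(0,1) retry=(2,0)
6. P CAS -> counter=5 r=(4,3) succ=(1,1) retry=(2,0)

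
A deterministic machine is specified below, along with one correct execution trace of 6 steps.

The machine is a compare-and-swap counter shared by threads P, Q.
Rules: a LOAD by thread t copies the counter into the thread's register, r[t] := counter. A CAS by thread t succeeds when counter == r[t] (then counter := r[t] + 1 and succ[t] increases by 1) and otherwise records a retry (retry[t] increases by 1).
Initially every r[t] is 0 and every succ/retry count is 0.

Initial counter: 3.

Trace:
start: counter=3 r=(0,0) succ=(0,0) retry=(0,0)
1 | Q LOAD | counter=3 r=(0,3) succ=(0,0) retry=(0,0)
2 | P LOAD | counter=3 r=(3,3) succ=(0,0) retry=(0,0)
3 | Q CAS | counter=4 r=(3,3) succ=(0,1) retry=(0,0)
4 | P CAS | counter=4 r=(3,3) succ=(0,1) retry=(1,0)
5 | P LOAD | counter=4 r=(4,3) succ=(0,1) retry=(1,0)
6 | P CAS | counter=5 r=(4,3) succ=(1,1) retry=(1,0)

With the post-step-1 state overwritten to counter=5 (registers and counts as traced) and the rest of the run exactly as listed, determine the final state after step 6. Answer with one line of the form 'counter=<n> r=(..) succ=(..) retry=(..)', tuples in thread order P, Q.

counter=7 r=(6,3) succ=(2,0) retry=(0,1)

state after step 1 := counter=5 r=(0,3) succ=(0,0) retry=(0,0)
2 | P LOAD | counter=5 r=(5,3) succ=(0,0) retry=(0,0)
3 | Q CAS | counter=5 r=(5,3) succ=(0,0) retry=(0,1)
4 | P CAS | counter=6 r=(5,3) succ=(1,0) retry=(0,1)
5 | P LOAD | counter=6 r=(6,3) succ=(1,0) retry=(0,1)
6 | P CAS | counter=7 r=(6,3) succ=(2,0) retry=(0,1)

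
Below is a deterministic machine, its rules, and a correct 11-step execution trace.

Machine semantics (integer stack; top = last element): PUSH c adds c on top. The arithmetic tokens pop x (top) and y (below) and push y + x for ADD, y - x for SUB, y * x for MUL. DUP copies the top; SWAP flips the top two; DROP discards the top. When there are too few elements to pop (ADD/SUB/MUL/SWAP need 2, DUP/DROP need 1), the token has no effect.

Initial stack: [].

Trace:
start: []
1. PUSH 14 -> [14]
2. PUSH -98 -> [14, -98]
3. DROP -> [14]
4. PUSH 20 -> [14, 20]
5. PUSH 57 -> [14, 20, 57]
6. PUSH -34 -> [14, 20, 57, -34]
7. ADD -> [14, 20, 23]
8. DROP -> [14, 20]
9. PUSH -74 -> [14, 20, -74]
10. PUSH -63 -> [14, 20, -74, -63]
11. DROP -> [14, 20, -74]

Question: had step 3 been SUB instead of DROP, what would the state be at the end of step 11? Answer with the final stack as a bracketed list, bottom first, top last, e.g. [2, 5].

[112, 20, -74]

(re-executing from step 3 with the substitution; state before step 3: [14, -98])
3. SUB -> [112]
4. PUSH 20 -> [112, 20]
5. PUSH 57 -> [112, 20, 57]
6. PUSH -34 -> [112, 20, 57, -34]
7. ADD -> [112, 20, 23]
8. DROP -> [112, 20]
9. PUSH -74 -> [112, 20, -74]
10. PUSH -63 -> [112, 20, -74, -63]
11. DROP -> [112, 20, -74]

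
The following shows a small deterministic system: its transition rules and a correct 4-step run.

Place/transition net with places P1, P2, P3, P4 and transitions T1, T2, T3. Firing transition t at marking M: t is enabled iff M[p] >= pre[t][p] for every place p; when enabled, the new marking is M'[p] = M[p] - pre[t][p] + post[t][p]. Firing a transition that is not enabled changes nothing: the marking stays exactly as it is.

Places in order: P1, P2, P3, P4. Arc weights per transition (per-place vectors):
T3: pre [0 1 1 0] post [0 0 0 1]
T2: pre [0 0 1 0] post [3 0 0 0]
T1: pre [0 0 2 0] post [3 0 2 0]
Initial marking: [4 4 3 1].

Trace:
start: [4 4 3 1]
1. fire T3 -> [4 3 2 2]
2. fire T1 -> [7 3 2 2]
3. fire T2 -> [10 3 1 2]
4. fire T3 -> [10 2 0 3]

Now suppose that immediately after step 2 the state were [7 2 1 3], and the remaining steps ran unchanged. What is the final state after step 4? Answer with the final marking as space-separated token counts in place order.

10 2 0 3

state after step 2 := [7 2 1 3]
3. fire T2 -> [10 2 0 3]
4. fire T3 -> [10 2 0 3]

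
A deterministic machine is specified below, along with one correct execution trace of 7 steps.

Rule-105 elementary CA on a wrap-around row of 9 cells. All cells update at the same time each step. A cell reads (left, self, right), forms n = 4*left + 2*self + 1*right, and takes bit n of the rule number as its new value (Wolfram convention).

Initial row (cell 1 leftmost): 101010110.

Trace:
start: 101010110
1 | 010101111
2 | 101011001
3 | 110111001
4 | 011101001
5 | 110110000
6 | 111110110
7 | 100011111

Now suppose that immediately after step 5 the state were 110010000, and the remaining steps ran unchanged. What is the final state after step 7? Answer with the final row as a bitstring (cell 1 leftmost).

state after step 5 := 110010000
6 | 110000110
7 | 110110111

110110111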